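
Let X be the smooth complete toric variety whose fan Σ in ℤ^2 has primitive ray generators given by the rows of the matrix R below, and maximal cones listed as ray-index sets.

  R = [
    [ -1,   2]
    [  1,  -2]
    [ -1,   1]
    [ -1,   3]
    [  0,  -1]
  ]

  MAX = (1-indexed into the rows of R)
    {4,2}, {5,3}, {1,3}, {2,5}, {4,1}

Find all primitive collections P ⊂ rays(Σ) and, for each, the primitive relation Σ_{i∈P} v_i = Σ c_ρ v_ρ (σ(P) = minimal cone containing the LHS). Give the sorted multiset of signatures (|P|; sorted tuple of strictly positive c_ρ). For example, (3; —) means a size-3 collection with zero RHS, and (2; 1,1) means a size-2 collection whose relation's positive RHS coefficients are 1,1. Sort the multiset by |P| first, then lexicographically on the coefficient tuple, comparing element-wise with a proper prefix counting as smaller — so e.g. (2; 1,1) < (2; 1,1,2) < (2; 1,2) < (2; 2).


Σ has 5 primitive collections:

  P={1,2}:  v_{1} + v_{2} = 0 ; sig = (2; —)
  P={1,5}:  v_{1} + v_{5} = v_{3} ; sig = (2; 1)
  P={2,3}:  v_{2} + v_{3} = v_{5} ; sig = (2; 1)
  P={4,5}:  v_{4} + v_{5} = v_{1} ; sig = (2; 1)
  P={3,4}:  v_{3} + v_{4} = 2·v_{1} ; sig = (2; 2)

so the primitive-relation signature multiset is
[(2; —), (2; 1), (2; 1), (2; 1), (2; 2)]


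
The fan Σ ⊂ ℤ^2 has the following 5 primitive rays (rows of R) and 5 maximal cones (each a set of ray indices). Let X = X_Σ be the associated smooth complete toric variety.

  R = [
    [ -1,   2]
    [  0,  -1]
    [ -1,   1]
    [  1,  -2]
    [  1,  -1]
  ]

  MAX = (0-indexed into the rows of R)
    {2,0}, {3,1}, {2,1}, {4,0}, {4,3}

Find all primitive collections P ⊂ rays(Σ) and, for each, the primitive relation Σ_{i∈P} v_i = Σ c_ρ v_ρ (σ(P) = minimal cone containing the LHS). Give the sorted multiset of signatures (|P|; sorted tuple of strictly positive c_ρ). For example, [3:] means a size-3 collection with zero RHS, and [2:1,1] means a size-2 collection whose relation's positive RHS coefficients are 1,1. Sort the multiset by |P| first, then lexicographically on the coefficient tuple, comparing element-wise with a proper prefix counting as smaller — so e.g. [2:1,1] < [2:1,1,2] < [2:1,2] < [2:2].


5 collections generate NE(X_Σ); each relation:

  P={0,3}:  v_{0} + v_{3} = 0 — sig = [2:]
  P={2,4}:  v_{2} + v_{4} = 0 — sig = [2:]
  P={0,1}:  v_{0} + v_{1} = v_{2} — sig = [2:1]
  P={1,4}:  v_{1} + v_{4} = v_{3} — sig = [2:1]
  P={2,3}:  v_{2} + v_{3} = v_{1} — sig = [2:1]

so the primitive-relation signature multiset is
{ [2:] ×2,  [2:1] ×3 }


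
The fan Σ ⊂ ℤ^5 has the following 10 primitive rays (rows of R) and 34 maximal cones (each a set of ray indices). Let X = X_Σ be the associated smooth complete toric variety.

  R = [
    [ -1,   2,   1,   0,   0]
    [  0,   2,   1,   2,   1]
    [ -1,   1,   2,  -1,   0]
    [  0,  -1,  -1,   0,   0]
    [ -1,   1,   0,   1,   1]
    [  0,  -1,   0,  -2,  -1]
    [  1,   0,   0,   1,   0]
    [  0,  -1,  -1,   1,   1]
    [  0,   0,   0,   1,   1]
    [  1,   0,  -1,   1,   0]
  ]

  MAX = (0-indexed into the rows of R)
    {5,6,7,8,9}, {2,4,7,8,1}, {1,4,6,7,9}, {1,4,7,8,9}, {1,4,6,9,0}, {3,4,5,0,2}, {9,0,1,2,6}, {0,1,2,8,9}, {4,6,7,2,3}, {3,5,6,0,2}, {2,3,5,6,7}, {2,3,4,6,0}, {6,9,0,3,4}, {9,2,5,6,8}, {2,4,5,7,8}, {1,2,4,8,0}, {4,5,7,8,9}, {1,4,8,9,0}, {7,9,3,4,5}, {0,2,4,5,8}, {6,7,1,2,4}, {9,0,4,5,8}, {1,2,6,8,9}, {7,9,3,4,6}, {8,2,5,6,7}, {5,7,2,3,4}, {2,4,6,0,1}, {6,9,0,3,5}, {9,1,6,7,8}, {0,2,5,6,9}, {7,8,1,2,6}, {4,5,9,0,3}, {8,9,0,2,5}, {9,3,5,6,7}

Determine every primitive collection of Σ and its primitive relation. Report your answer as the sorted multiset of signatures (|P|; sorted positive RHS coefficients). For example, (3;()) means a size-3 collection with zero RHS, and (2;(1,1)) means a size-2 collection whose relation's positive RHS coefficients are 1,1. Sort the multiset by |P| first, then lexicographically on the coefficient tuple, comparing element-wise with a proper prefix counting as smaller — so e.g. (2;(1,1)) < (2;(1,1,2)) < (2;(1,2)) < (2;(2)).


Δ(Σ) — 10 vertices, 10 min non-faces:

  {0,7}:  v_{0} + v_{7} = v_{4}  ⟹  sig = (2;(1))
  {3,8}:  v_{3} + v_{8} = v_{7}  ⟹  sig = (2;(1))
  {1,3}:  v_{1} + v_{3} = v_{4} + v_{6}  ⟹  sig = (2;(1,1))
  {1,5}:  v_{1} + v_{5} = v_{2} + v_{9}  ⟹  sig = (2;(1,1))
  {2,3,9}:  v_{2} + v_{3} + v_{9} = 0  ⟹  sig = (3;())
  {4,5,6}:  v_{4} + v_{5} + v_{6} = 0  ⟹  sig = (3;())
  {0,6,8}:  v_{0} + v_{6} + v_{8} = v_{1}  ⟹  sig = (3;(1))
  {2,7,9}:  v_{2} + v_{7} + v_{9} = v_{8}  ⟹  sig = (3;(1))
  {2,4,9}:  v_{2} + v_{4} + v_{9} = v_{0} + v_{8}  ⟹  sig = (3;(1,1))
  {4,6,8}:  v_{4} + v_{6} + v_{8} = v_{1} + v_{7}  ⟹  sig = (3;(1,1))

Hence PRS(X_Σ) =
{ (2;(1)) ×2,  (2;(1,1)) ×2,  (3;()) ×2,  (3;(1)) ×2,  (3;(1,1)) ×2 }


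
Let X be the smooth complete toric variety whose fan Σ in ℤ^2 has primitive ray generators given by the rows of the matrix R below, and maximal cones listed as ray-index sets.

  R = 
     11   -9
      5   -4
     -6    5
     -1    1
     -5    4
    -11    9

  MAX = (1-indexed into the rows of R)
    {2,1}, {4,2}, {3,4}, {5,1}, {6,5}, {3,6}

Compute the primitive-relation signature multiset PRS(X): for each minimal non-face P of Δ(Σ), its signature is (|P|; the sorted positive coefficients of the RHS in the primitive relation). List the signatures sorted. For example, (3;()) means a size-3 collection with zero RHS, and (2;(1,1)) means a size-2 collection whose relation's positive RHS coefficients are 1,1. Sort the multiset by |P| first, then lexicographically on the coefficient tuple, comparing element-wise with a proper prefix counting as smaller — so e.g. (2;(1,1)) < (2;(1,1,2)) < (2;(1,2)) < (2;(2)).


9 minimal non-faces of Δ(Σ) (on 6 rays):

  {1,6}:  v_{1} + v_{6} = 0  →  sig = (2;())
  {2,5}:  v_{2} + v_{5} = 0  →  sig = (2;())
  {1,3}:  v_{1} + v_{3} = v_{2}  →  sig = (2;(1))
  {2,3}:  v_{2} + v_{3} = v_{4}  →  sig = (2;(1))
  {2,6}:  v_{2} + v_{6} = v_{3}  →  sig = (2;(1))
  {3,5}:  v_{3} + v_{5} = v_{6}  →  sig = (2;(1))
  {4,5}:  v_{4} + v_{5} = v_{3}  →  sig = (2;(1))
  {1,4}:  v_{1} + v_{4} = 2·v_{2}  →  sig = (2;(2))
  {4,6}:  v_{4} + v_{6} = 2·v_{3}  →  sig = (2;(2))

so the primitive-relation signature multiset is
[(2;()), (2;()), (2;(1)), (2;(1)), (2;(1)), (2;(1)), (2;(1)), (2;(2)), (2;(2))]


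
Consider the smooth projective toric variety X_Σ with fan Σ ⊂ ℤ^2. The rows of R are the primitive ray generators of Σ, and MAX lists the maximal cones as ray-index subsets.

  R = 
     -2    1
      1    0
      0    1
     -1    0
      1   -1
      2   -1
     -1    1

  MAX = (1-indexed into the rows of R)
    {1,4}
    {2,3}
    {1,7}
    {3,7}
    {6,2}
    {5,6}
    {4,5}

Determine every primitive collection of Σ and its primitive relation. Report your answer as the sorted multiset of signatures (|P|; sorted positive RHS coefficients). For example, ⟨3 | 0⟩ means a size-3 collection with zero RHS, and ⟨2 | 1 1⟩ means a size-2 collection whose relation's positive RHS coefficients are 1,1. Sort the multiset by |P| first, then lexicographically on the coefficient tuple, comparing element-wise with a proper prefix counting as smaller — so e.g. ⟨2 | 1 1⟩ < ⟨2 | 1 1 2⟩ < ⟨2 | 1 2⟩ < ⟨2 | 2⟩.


Δ(Σ) — 7 vertices, 14 min non-faces:

  • {1,6}:  v_{1} + v_{6} = 0  →  sig = ⟨2 | 0⟩
  • {2,4}:  v_{2} + v_{4} = 0  →  sig = ⟨2 | 0⟩
  • {5,7}:  v_{5} + v_{7} = 0  →  sig = ⟨2 | 0⟩
  • {1,2}:  v_{1} + v_{2} = v_{7}  →  sig = ⟨2 | 1⟩
  • {1,5}:  v_{1} + v_{5} = v_{4}  →  sig = ⟨2 | 1⟩
  • {2,5}:  v_{2} + v_{5} = v_{6}  →  sig = ⟨2 | 1⟩
  • {2,7}:  v_{2} + v_{7} = v_{3}  →  sig = ⟨2 | 1⟩
  • {3,4}:  v_{3} + v_{4} = v_{7}  →  sig = ⟨2 | 1⟩
  • {3,5}:  v_{3} + v_{5} = v_{2}  →  sig = ⟨2 | 1⟩
  • {4,6}:  v_{4} + v_{6} = v_{5}  →  sig = ⟨2 | 1⟩
  • {4,7}:  v_{4} + v_{7} = v_{1}  →  sig = ⟨2 | 1⟩
  • {6,7}:  v_{6} + v_{7} = v_{2}  →  sig = ⟨2 | 1⟩
  • {1,3}:  v_{1} + v_{3} = 2·v_{7}  →  sig = ⟨2 | 2⟩
  • {3,6}:  v_{3} + v_{6} = 2·v_{2}  →  sig = ⟨2 | 2⟩

so the primitive-relation signature multiset is
    ⟨2 | 0⟩
    ⟨2 | 0⟩
    ⟨2 | 0⟩
    ⟨2 | 1⟩
    ⟨2 | 1⟩
    ⟨2 | 1⟩
    ⟨2 | 1⟩
    ⟨2 | 1⟩
    ⟨2 | 1⟩
    ⟨2 | 1⟩
    ⟨2 | 1⟩
    ⟨2 | 1⟩
    ⟨2 | 2⟩
    ⟨2 | 2⟩


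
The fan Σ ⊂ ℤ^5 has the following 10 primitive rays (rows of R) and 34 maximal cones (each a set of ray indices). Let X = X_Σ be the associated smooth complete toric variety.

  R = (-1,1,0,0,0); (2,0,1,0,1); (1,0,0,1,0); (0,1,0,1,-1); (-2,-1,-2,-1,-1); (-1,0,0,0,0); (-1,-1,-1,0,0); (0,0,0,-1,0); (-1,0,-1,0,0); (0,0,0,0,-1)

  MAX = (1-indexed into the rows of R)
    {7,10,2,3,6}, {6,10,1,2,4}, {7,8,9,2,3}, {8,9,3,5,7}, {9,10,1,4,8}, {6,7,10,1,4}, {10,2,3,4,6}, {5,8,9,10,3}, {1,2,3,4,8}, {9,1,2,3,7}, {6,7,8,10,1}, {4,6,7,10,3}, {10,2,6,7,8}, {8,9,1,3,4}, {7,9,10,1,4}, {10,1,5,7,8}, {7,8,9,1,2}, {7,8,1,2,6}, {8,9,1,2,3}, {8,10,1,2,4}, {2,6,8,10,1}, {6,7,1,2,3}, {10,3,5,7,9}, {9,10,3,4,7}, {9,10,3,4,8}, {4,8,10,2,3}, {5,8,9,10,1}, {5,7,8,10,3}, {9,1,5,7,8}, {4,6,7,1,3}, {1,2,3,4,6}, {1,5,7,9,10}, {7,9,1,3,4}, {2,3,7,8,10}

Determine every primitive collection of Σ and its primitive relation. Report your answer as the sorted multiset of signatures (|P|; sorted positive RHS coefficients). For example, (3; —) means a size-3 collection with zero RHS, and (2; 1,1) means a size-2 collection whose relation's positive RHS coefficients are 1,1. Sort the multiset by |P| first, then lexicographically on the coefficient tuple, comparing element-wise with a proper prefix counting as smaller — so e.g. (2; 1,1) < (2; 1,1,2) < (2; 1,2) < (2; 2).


15 collections generate NE(X_Σ); each relation:

  P={6,9}:  v_{6} + v_{9} = v_{1} + v_{7}  ⟹  sig = (2; 1,1)
  P={5,6}:  v_{5} + v_{6} = v_{1} + 2·v_{7} + v_{8} + v_{10}  ⟹  sig = (2; 1,1,1,2)
  P={2,5}:  v_{2} + v_{5} = v_{3} + v_{7} + 2·v_{8}  ⟹  sig = (2; 1,1,2)
  P={4,5}:  v_{4} + v_{5} = 2·v_{9} + 2·v_{10}  ⟹  sig = (2; 2,2)
  P={3,6,8}:  v_{3} + v_{6} + v_{8} = 0  ⟹  sig = (3; —)
  P={1,3,10}:  v_{1} + v_{3} + v_{10} = v_{4}  ⟹  sig = (3; 1)
  P={2,4,7}:  v_{2} + v_{4} + v_{7} = v_{3}  ⟹  sig = (3; 1)
  P={2,9,10}:  v_{2} + v_{9} + v_{10} = v_{3} + v_{8}  ⟹  sig = (3; 1,1)
  P={4,6,8}:  v_{4} + v_{6} + v_{8} = v_{1} + v_{10}  ⟹  sig = (3; 1,1)
  P={4,7,8}:  v_{4} + v_{7} + v_{8} = v_{9} + v_{10}  ⟹  sig = (3; 1,1)
  P={2,4,9}:  v_{2} + v_{4} + v_{9} = v_{1} + 2·v_{3} + v_{8}  ⟹  sig = (3; 1,1,2)
  P={1,3,5}:  v_{1} + v_{3} + v_{5} = 2·v_{9} + v_{10}  ⟹  sig = (3; 1,2)
  P={1,2,7,10}:  v_{1} + v_{2} + v_{7} + v_{10} = 0  ⟹  sig = (4; —)
  P={1,3,7,8}:  v_{1} + v_{3} + v_{7} + v_{8} = v_{9}  ⟹  sig = (4; 1)
  P={7,8,9,10}:  v_{7} + v_{8} + v_{9} + v_{10} = v_{5}  ⟹  sig = (4; 1)

Sorted signature multiset PRS(X):
{ (2; 1,1),  (2; 1,1,1,2),  (2; 1,1,2),  (2; 2,2),  (3; —),  (3; 1) ×2,  (3; 1,1) ×3,  (3; 1,1,2),  (3; 1,2),  (4; —),  (4; 1) ×2 }


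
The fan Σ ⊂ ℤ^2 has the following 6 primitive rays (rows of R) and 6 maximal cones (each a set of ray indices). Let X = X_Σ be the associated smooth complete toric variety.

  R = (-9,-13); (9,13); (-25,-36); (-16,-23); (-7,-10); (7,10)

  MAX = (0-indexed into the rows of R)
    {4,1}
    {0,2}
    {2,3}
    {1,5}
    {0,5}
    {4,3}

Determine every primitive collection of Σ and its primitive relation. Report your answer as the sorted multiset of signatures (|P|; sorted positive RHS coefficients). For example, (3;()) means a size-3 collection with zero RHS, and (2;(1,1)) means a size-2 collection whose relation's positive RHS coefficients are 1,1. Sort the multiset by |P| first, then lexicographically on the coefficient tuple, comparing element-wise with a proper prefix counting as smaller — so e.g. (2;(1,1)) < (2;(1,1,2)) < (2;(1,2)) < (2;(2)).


Σ has 9 primitive collections:

  {0,1}:  v_{0} + v_{1} = 0  ⟹  sig = (2;())
  {4,5}:  v_{4} + v_{5} = 0  ⟹  sig = (2;())
  {0,3}:  v_{0} + v_{3} = v_{2}  ⟹  sig = (2;(1))
  {0,4}:  v_{0} + v_{4} = v_{3}  ⟹  sig = (2;(1))
  {1,2}:  v_{1} + v_{2} = v_{3}  ⟹  sig = (2;(1))
  {1,3}:  v_{1} + v_{3} = v_{4}  ⟹  sig = (2;(1))
  {3,5}:  v_{3} + v_{5} = v_{0}  ⟹  sig = (2;(1))
  {2,4}:  v_{2} + v_{4} = 2·v_{3}  ⟹  sig = (2;(2))
  {2,5}:  v_{2} + v_{5} = 2·v_{0}  ⟹  sig = (2;(2))

Signatures (|P|; sorted positive RHS coefficients), sorted:
    |P|=2: 9 collections, coeffs (), (), (1), (1), (1), (1), (1), (2), (2)


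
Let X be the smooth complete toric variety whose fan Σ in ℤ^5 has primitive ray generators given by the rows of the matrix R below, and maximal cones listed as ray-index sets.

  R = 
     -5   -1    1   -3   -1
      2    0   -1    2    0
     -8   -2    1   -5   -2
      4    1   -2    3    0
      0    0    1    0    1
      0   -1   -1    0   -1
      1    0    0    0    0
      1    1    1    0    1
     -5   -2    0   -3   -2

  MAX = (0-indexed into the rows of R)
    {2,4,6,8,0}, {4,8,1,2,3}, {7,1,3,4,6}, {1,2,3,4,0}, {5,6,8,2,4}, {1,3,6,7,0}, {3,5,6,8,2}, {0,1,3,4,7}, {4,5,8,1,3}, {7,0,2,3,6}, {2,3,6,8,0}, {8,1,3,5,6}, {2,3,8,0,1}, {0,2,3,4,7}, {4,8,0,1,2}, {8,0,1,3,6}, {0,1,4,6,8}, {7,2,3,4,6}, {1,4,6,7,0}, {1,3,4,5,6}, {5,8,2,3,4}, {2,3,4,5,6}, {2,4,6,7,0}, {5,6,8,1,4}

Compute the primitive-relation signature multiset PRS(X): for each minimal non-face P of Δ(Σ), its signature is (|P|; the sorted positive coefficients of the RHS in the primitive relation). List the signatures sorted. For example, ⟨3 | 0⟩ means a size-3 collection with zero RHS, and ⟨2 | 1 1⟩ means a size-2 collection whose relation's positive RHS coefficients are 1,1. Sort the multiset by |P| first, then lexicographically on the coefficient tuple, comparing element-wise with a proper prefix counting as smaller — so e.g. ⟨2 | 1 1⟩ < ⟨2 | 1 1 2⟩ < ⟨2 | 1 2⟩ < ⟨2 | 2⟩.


9 collections generate NE(X_Σ); each relation:

  {0,5}:  v_{0} + v_{5} = v_{8}  →  sig = ⟨2 | 1⟩
  {5,7}:  v_{5} + v_{7} = v_{6}  →  sig = ⟨2 | 1⟩
  {7,8}:  v_{7} + v_{8} = v_{0} + v_{6}  →  sig = ⟨2 | 1 1⟩
  {1,2,6}:  v_{1} + v_{2} + v_{6} = v_{8}  →  sig = ⟨3 | 1⟩
  {1,2,7}:  v_{1} + v_{2} + v_{7} = v_{0}  →  sig = ⟨3 | 1⟩
  {1,2,5}:  v_{1} + v_{2} + v_{5} = v_{3} + v_{4} + 2·v_{8}  →  sig = ⟨3 | 1 1 2⟩
  {0,3,4,6}:  v_{0} + v_{3} + v_{4} + v_{6} = 0  →  sig = ⟨4 | 0⟩
  {3,4,6,8}:  v_{3} + v_{4} + v_{6} + v_{8} = v_{5}  →  sig = ⟨4 | 1⟩
  {0,3,4,8}:  v_{0} + v_{3} + v_{4} + v_{8} = v_{1} + v_{2}  →  sig = ⟨4 | 1 1⟩

so the primitive-relation signature multiset is
[⟨2 | 1⟩, ⟨2 | 1⟩, ⟨2 | 1 1⟩, ⟨3 | 1⟩, ⟨3 | 1⟩, ⟨3 | 1 1 2⟩, ⟨4 | 0⟩, ⟨4 | 1⟩, ⟨4 | 1 1⟩]


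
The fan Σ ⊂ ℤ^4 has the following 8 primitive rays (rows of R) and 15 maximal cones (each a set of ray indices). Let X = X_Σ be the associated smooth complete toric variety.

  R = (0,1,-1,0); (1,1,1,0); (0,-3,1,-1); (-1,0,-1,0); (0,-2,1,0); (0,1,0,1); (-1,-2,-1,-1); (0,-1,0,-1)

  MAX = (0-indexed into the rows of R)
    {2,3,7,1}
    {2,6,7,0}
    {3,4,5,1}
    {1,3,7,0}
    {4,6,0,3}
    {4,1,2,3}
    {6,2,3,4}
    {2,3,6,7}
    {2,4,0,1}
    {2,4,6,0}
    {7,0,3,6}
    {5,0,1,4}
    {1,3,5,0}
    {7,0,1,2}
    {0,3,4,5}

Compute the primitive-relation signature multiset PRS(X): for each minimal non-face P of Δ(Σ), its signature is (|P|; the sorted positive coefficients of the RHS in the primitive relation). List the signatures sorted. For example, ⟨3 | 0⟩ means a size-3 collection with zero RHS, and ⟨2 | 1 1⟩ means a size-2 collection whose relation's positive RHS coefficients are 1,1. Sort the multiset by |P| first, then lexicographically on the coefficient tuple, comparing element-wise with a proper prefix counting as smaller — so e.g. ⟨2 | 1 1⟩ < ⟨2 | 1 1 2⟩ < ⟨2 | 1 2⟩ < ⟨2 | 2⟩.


|primitive collections| = 7. Relations:

  • {5,7}:  v_{5} + v_{7} = 0 — sig = ⟨2 | 0⟩
  • {1,6}:  v_{1} + v_{6} = v_{7} — sig = ⟨2 | 1⟩
  • {2,5}:  v_{2} + v_{5} = v_{4} — sig = ⟨2 | 1⟩
  • {4,7}:  v_{4} + v_{7} = v_{2} — sig = ⟨2 | 1⟩
  • {5,6}:  v_{5} + v_{6} = v_{0} + v_{3} + v_{4} — sig = ⟨2 | 1 1 1⟩
  • {0,2,3}:  v_{0} + v_{2} + v_{3} = v_{6} — sig = ⟨3 | 1⟩
  • {0,1,3,4}:  v_{0} + v_{1} + v_{3} + v_{4} = 0 — sig = ⟨4 | 0⟩

Signatures (|P|; sorted positive RHS coefficients), sorted:
[⟨2 | 0⟩, ⟨2 | 1⟩, ⟨2 | 1⟩, ⟨2 | 1⟩, ⟨2 | 1 1 1⟩, ⟨3 | 1⟩, ⟨4 | 0⟩]


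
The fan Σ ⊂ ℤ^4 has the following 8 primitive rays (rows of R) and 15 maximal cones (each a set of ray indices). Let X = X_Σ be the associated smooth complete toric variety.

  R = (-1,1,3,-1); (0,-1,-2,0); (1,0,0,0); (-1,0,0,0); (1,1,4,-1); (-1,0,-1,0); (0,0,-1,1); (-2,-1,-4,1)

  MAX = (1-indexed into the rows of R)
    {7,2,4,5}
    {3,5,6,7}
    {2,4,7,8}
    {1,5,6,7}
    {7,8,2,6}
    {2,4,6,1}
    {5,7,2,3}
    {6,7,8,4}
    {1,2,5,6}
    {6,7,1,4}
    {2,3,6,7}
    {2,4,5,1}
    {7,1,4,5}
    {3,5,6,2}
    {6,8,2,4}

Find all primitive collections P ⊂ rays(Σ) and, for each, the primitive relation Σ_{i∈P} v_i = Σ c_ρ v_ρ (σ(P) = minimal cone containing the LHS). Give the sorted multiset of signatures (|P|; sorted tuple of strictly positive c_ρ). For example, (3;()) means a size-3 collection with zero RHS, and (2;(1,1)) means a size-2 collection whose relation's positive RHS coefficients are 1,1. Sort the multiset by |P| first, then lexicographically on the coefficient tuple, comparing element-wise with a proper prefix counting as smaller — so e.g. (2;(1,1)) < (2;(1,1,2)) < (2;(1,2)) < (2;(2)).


Primitive collections (9):

  • {3,4}:  v_{3} + v_{4} = 0 — sig = (2;())
  • {5,8}:  v_{5} + v_{8} = v_{4} — sig = (2;(1))
  • {1,3}:  v_{1} + v_{3} = v_{5} + v_{6} — sig = (2;(1,1))
  • {3,8}:  v_{3} + v_{8} = v_{2} + v_{6} + v_{7} — sig = (2;(1,1,1))
  • {1,8}:  v_{1} + v_{8} = 2·v_{4} + v_{6} — sig = (2;(1,2))
  • {1,2,7}:  v_{1} + v_{2} + v_{7} = v_{4} — sig = (3;(1))
  • {4,5,6}:  v_{4} + v_{5} + v_{6} = v_{1} — sig = (3;(1))
  • {2,5,6,7}:  v_{2} + v_{5} + v_{6} + v_{7} = 0 — sig = (4;())
  • {2,4,6,7}:  v_{2} + v_{4} + v_{6} + v_{7} = v_{8} — sig = (4;(1))

so the primitive-relation signature multiset is
{ (2;()),  (2;(1)),  (2;(1,1)),  (2;(1,1,1)),  (2;(1,2)),  (3;(1)) ×2,  (4;()),  (4;(1)) }


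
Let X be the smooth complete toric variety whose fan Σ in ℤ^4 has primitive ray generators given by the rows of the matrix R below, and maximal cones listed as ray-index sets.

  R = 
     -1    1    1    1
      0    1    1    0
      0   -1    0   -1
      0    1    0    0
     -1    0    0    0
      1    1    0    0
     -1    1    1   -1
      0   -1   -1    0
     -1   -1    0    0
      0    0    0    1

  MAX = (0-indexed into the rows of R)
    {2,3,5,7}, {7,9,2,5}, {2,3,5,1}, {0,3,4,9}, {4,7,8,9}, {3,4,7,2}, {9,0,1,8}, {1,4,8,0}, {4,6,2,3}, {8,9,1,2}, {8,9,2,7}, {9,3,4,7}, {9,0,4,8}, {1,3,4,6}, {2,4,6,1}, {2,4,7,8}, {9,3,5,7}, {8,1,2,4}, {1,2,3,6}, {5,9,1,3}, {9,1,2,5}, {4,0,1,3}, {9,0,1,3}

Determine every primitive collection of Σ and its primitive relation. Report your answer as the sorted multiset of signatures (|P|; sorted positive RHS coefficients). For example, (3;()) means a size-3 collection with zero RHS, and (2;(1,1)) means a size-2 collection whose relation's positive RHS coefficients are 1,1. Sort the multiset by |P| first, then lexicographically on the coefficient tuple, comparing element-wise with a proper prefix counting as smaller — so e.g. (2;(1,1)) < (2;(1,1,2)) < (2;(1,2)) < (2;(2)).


Minimal non-faces — 16 found among 10 rays, 23 max cones:

  P={1,7}:  v_{1} + v_{7} = 0  ⇒ sig = (2;())
  P={5,8}:  v_{5} + v_{8} = 0  ⇒ sig = (2;())
  P={3,8}:  v_{3} + v_{8} = v_{4}  ⇒ sig = (2;(1))
  P={4,5}:  v_{4} + v_{5} = v_{3}  ⇒ sig = (2;(1))
  P={0,2}:  v_{0} + v_{2} = v_{1} + v_{8}  ⇒ sig = (2;(1,1))
  P={0,7}:  v_{0} + v_{7} = v_{4} + v_{9}  ⇒ sig = (2;(1,1))
  P={6,9}:  v_{6} + v_{9} = v_{1} + v_{4}  ⇒ sig = (2;(1,1))
  P={0,5}:  v_{0} + v_{5} = v_{1} + v_{3} + v_{9}  ⇒ sig = (2;(1,1,1))
  P={6,7}:  v_{6} + v_{7} = v_{2} + v_{3} + v_{4}  ⇒ sig = (2;(1,1,1))
  P={5,6}:  v_{5} + v_{6} = v_{1} + v_{2} + 2·v_{3}  ⇒ sig = (2;(1,1,2))
  P={6,8}:  v_{6} + v_{8} = v_{1} + v_{2} + 2·v_{4}  ⇒ sig = (2;(1,1,2))
  P={0,6}:  v_{0} + v_{6} = 2·v_{1} + 2·v_{4}  ⇒ sig = (2;(2,2))
  P={2,3,9}:  v_{2} + v_{3} + v_{9} = 0  ⇒ sig = (3;())
  P={1,4,9}:  v_{1} + v_{4} + v_{9} = v_{0}  ⇒ sig = (3;(1))
  P={2,4,9}:  v_{2} + v_{4} + v_{9} = v_{8}  ⇒ sig = (3;(1))
  P={1,2,3,4}:  v_{1} + v_{2} + v_{3} + v_{4} = v_{6}  ⇒ sig = (4;(1))

so the primitive-relation signature multiset is
    (2;())
    (2;())
    (2;(1))
    (2;(1))
    (2;(1,1))
    (2;(1,1))
    (2;(1,1))
    (2;(1,1,1))
    (2;(1,1,1))
    (2;(1,1,2))
    (2;(1,1,2))
    (2;(2,2))
    (3;())
    (3;(1))
    (3;(1))
    (4;(1))


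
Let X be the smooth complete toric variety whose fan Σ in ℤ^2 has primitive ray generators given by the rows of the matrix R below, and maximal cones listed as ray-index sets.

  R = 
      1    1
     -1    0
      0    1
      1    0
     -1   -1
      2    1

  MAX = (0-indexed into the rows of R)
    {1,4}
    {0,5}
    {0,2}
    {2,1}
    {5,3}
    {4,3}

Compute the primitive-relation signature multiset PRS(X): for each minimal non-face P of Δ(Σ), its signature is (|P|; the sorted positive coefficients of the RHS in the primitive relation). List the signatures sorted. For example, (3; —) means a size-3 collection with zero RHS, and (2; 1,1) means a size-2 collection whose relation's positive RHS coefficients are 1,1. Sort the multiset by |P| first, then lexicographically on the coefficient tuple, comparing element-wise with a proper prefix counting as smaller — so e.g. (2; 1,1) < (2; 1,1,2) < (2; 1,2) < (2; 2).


|primitive collections| = 9. Relations:

  • {0,4}:  v_{0} + v_{4} = 0  ⇒ sig = (2; —)
  • {1,3}:  v_{1} + v_{3} = 0  ⇒ sig = (2; —)
  • {0,1}:  v_{0} + v_{1} = v_{2}  ⇒ sig = (2; 1)
  • {0,3}:  v_{0} + v_{3} = v_{5}  ⇒ sig = (2; 1)
  • {1,5}:  v_{1} + v_{5} = v_{0}  ⇒ sig = (2; 1)
  • {2,3}:  v_{2} + v_{3} = v_{0}  ⇒ sig = (2; 1)
  • {2,4}:  v_{2} + v_{4} = v_{1}  ⇒ sig = (2; 1)
  • {4,5}:  v_{4} + v_{5} = v_{3}  ⇒ sig = (2; 1)
  • {2,5}:  v_{2} + v_{5} = 2·v_{0}  ⇒ sig = (2; 2)

Signatures (|P|; sorted positive RHS coefficients), sorted:
    (2; —)
    (2; —)
    (2; 1)
    (2; 1)
    (2; 1)
    (2; 1)
    (2; 1)
    (2; 1)
    (2; 2)


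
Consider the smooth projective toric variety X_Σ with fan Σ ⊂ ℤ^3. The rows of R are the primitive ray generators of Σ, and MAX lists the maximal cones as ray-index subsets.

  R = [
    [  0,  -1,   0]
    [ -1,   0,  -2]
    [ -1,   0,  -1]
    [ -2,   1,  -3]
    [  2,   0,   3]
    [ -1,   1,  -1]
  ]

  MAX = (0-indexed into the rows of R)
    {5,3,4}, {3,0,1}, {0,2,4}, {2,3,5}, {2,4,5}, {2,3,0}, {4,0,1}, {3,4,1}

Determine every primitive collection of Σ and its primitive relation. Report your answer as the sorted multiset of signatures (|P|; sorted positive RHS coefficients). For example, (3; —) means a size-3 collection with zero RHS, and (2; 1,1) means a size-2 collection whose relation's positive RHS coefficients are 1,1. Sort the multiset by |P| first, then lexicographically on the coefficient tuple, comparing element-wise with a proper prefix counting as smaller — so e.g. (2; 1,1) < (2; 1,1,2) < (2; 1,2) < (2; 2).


Σ has 5 primitive collections:

  P = {0,5}:  v_{0} + v_{5} = v_{2}  ⟹  sig = (2; 1)
  P = {1,5}:  v_{1} + v_{5} = v_{3}  ⟹  sig = (2; 1)
  P = {1,2}:  v_{1} + v_{2} = v_{0} + v_{3}  ⟹  sig = (2; 1,1)
  P = {0,3,4}:  v_{0} + v_{3} + v_{4} = 0  ⟹  sig = (3; —)
  P = {2,3,4}:  v_{2} + v_{3} + v_{4} = v_{5}  ⟹  sig = (3; 1)

Signatures (|P|; sorted positive RHS coefficients), sorted:
    |P|=2: 3 collections, coeffs (1), (1), (1,1)
    |P|=3: 2 collections, coeffs (), (1)


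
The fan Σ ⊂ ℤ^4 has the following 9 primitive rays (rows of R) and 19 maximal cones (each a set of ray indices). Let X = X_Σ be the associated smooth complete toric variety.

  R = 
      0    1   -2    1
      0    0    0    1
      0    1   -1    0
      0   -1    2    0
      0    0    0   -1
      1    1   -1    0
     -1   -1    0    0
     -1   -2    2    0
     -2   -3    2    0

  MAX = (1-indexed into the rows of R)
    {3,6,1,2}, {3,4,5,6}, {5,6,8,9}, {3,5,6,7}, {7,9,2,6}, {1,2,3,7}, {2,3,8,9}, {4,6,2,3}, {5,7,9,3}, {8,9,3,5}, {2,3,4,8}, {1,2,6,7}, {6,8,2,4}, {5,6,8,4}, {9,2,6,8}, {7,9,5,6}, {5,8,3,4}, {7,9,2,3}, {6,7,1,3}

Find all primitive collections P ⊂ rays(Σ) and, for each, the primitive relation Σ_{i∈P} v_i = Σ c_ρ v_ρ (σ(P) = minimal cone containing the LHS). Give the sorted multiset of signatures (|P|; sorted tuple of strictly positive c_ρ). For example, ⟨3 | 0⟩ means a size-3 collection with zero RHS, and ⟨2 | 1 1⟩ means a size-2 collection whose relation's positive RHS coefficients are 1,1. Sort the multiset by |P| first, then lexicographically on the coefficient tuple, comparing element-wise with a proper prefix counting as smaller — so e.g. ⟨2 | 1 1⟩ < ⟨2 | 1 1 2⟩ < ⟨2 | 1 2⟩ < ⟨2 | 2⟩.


11 collections generate NE(X_Σ); each relation:

  • {2,5}:  v_{2} + v_{5} = 0 ; sig = ⟨2 | 0⟩
  • {1,4}:  v_{1} + v_{4} = v_{2} ; sig = ⟨2 | 1⟩
  • {4,7}:  v_{4} + v_{7} = v_{8} ; sig = ⟨2 | 1⟩
  • {7,8}:  v_{7} + v_{8} = v_{9} ; sig = ⟨2 | 1⟩
  • {1,8}:  v_{1} + v_{8} = v_{2} + v_{7} ; sig = ⟨2 | 1 1⟩
  • {1,5}:  v_{1} + v_{5} = v_{3} + v_{6} + v_{7} ; sig = ⟨2 | 1 1 1⟩
  • {1,9}:  v_{1} + v_{9} = v_{2} + 2·v_{7} ; sig = ⟨2 | 1 2⟩
  • {4,9}:  v_{4} + v_{9} = 2·v_{8} ; sig = ⟨2 | 2⟩
  • {3,6,8}:  v_{3} + v_{6} + v_{8} = 0 ; sig = ⟨3 | 0⟩
  • {3,6,9}:  v_{3} + v_{6} + v_{9} = v_{7} ; sig = ⟨3 | 1⟩
  • {2,3,6,7}:  v_{2} + v_{3} + v_{6} + v_{7} = v_{1} ; sig = ⟨4 | 1⟩

Signatures (|P|; sorted positive RHS coefficients), sorted:
    |P|=2: 8 collections, coeffs (), (1), (1), (1), (1,1), (1,1,1), (1,2), (2)
    |P|=3: 2 collections, coeffs (), (1)
    |P|=4: 1 collection, coeffs (1)


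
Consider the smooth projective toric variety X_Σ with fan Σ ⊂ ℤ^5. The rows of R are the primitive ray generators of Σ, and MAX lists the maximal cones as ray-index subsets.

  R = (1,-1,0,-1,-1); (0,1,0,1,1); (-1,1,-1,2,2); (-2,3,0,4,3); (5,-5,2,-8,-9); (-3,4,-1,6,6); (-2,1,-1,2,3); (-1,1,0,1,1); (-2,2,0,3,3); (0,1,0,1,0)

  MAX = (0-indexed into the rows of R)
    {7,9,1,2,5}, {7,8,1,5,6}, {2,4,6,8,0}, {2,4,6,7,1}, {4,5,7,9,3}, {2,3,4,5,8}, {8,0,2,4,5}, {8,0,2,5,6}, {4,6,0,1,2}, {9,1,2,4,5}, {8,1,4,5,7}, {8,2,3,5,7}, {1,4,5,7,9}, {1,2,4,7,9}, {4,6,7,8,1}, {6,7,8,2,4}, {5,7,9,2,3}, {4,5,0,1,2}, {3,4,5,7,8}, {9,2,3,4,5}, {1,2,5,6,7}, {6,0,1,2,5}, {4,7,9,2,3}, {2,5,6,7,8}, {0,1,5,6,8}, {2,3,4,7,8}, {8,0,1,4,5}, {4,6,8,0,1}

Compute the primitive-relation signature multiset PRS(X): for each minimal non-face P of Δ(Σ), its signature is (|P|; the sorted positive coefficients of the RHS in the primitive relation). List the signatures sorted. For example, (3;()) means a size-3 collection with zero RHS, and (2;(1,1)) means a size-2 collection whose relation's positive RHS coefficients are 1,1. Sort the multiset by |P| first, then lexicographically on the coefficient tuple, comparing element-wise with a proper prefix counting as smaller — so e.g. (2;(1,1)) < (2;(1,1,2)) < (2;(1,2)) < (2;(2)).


10 minimal non-faces of Δ(Σ) (on 10 rays):

  P={0,7}:  v_{0} + v_{7} = 0 ; sig = (2;())
  P={8,9}:  v_{8} + v_{9} = v_{3} ; sig = (2;(1))
  P={6,9}:  v_{6} + v_{9} = v_{2} + v_{7} ; sig = (2;(1,1))
  P={0,9}:  v_{0} + v_{9} = v_{2} + v_{4} + v_{5} ; sig = (2;(1,1,1))
  P={3,6}:  v_{3} + v_{6} = v_{2} + v_{7} + v_{8} ; sig = (2;(1,1,1))
  P={0,3}:  v_{0} + v_{3} = v_{2} + v_{4} + v_{5} + v_{8} ; sig = (2;(1,1,1,1))
  P={1,3}:  v_{1} + v_{3} = v_{4} + 2·v_{5} + v_{7} ; sig = (2;(1,1,2))
  P={4,5,6}:  v_{4} + v_{5} + v_{6} = 0 ; sig = (3;())
  P={1,2,8}:  v_{1} + v_{2} + v_{8} = v_{5} ; sig = (3;(1))
  P={2,4,5,7}:  v_{2} + v_{4} + v_{5} + v_{7} = v_{9} ; sig = (4;(1))

Hence PRS(X_Σ) =
    (2;())
    (2;(1))
    (2;(1,1))
    (2;(1,1,1))
    (2;(1,1,1))
    (2;(1,1,1,1))
    (2;(1,1,2))
    (3;())
    (3;(1))
    (4;(1))


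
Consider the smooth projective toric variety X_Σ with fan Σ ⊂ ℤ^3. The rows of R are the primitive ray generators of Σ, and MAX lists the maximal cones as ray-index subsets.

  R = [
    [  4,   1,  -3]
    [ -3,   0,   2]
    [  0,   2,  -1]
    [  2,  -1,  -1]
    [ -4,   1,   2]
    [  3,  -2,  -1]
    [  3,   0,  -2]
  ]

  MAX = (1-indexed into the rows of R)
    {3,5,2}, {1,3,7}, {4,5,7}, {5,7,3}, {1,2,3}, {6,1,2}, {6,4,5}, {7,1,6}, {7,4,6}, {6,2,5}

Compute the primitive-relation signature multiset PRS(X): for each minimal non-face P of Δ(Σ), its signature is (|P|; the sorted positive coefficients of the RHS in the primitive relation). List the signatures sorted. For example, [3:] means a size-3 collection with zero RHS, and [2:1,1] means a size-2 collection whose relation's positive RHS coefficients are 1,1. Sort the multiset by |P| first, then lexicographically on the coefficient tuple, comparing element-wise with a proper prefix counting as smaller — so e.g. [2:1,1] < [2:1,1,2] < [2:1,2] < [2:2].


Minimal non-faces — 7 found among 7 rays, 10 max cones:

  P = {2,7}:  v_{2} + v_{7} = 0  so sig = [2:]
  P = {1,5}:  v_{1} + v_{5} = v_{3}  so sig = [2:1]
  P = {3,6}:  v_{3} + v_{6} = v_{7}  so sig = [2:1]
  P = {2,4}:  v_{2} + v_{4} = v_{5} + v_{6}  so sig = [2:1,1]
  P = {3,4}:  v_{3} + v_{4} = v_{5} + 2·v_{7}  so sig = [2:1,2]
  P = {1,4}:  v_{1} + v_{4} = 2·v_{7}  so sig = [2:2]
  P = {5,6,7}:  v_{5} + v_{6} + v_{7} = v_{4}  so sig = [3:1]

Hence PRS(X_Σ) =
    |P|=2: 6 collections, coeffs (), (1), (1), (1,1), (1,2), (2)
    |P|=3: 1 collection, coeffs (1)


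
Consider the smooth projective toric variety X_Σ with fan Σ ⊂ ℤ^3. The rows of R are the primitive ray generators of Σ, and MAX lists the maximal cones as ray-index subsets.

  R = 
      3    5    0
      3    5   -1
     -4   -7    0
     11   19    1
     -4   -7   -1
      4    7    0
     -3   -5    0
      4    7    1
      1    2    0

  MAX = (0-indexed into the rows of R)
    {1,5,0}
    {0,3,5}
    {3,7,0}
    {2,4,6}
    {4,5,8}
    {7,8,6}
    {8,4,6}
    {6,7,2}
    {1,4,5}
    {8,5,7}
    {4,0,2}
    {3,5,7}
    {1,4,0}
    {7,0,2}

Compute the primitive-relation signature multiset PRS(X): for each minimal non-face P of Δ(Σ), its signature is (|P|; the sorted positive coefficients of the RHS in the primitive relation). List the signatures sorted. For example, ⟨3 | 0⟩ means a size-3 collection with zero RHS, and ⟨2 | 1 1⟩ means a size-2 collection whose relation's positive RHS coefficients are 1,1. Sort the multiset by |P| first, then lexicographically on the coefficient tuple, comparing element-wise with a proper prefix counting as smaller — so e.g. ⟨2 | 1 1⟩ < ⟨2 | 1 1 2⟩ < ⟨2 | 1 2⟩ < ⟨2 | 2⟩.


17 minimal non-faces of Δ(Σ) (on 9 rays):

  P={0,6}:  v_{0} + v_{6} = 0  so sig = ⟨2 | 0⟩
  P={2,5}:  v_{2} + v_{5} = 0  so sig = ⟨2 | 0⟩
  P={4,7}:  v_{4} + v_{7} = 0  so sig = ⟨2 | 0⟩
  P={0,8}:  v_{0} + v_{8} = v_{5}  so sig = ⟨2 | 1⟩
  P={2,8}:  v_{2} + v_{8} = v_{6}  so sig = ⟨2 | 1⟩
  P={5,6}:  v_{5} + v_{6} = v_{8}  so sig = ⟨2 | 1⟩
  P={1,2}:  v_{1} + v_{2} = v_{0} + v_{4}  so sig = ⟨2 | 1 1⟩
  P={1,6}:  v_{1} + v_{6} = v_{4} + v_{5}  so sig = ⟨2 | 1 1⟩
  P={1,7}:  v_{1} + v_{7} = v_{0} + v_{5}  so sig = ⟨2 | 1 1⟩
  P={2,3}:  v_{2} + v_{3} = v_{0} + v_{7}  so sig = ⟨2 | 1 1⟩
  P={3,4}:  v_{3} + v_{4} = v_{0} + v_{5}  so sig = ⟨2 | 1 1⟩
  P={3,6}:  v_{3} + v_{6} = v_{5} + v_{7}  so sig = ⟨2 | 1 1⟩
  P={1,8}:  v_{1} + v_{8} = v_{4} + 2·v_{5}  so sig = ⟨2 | 1 2⟩
  P={3,8}:  v_{3} + v_{8} = 2·v_{5} + v_{7}  so sig = ⟨2 | 1 2⟩
  P={1,3}:  v_{1} + v_{3} = 2·v_{0} + 2·v_{5}  so sig = ⟨2 | 2 2⟩
  P={0,4,5}:  v_{0} + v_{4} + v_{5} = v_{1}  so sig = ⟨3 | 1⟩
  P={0,5,7}:  v_{0} + v_{5} + v_{7} = v_{3}  so sig = ⟨3 | 1⟩

Signatures (|P|; sorted positive RHS coefficients), sorted:
{ ⟨2 | 0⟩ ×3,  ⟨2 | 1⟩ ×3,  ⟨2 | 1 1⟩ ×6,  ⟨2 | 1 2⟩ ×2,  ⟨2 | 2 2⟩,  ⟨3 | 1⟩ ×2 }


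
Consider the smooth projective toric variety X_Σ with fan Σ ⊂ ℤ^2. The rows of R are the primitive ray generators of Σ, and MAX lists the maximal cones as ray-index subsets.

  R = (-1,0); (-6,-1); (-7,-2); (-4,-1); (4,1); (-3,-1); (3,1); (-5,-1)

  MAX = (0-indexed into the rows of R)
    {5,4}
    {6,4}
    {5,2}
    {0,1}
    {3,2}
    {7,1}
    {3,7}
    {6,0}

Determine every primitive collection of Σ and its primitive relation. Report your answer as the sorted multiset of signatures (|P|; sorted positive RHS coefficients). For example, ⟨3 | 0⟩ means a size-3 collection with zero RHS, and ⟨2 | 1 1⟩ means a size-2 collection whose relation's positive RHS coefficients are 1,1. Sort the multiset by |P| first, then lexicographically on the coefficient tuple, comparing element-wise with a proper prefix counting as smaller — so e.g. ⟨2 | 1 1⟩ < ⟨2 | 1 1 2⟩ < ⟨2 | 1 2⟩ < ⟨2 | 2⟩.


Δ(Σ) — 8 vertices, 20 min non-faces:

  • {3,4}:  v_{3} + v_{4} = 0  ⟹  sig = ⟨2 | 0⟩
  • {5,6}:  v_{5} + v_{6} = 0  ⟹  sig = ⟨2 | 0⟩
  • {0,3}:  v_{0} + v_{3} = v_{7}  ⟹  sig = ⟨2 | 1⟩
  • {0,4}:  v_{0} + v_{4} = v_{6}  ⟹  sig = ⟨2 | 1⟩
  • {0,5}:  v_{0} + v_{5} = v_{3}  ⟹  sig = ⟨2 | 1⟩
  • {0,7}:  v_{0} + v_{7} = v_{1}  ⟹  sig = ⟨2 | 1⟩
  • {2,4}:  v_{2} + v_{4} = v_{5}  ⟹  sig = ⟨2 | 1⟩
  • {2,6}:  v_{2} + v_{6} = v_{3}  ⟹  sig = ⟨2 | 1⟩
  • {3,5}:  v_{3} + v_{5} = v_{2}  ⟹  sig = ⟨2 | 1⟩
  • {3,6}:  v_{3} + v_{6} = v_{0}  ⟹  sig = ⟨2 | 1⟩
  • {4,7}:  v_{4} + v_{7} = v_{0}  ⟹  sig = ⟨2 | 1⟩
  • {1,5}:  v_{1} + v_{5} = v_{3} + v_{7}  ⟹  sig = ⟨2 | 1 1⟩
  • {1,2}:  v_{1} + v_{2} = 2·v_{3} + v_{7}  ⟹  sig = ⟨2 | 1 2⟩
  • {0,2}:  v_{0} + v_{2} = 2·v_{3}  ⟹  sig = ⟨2 | 2⟩
  • {1,3}:  v_{1} + v_{3} = 2·v_{7}  ⟹  sig = ⟨2 | 2⟩
  • {1,4}:  v_{1} + v_{4} = 2·v_{0}  ⟹  sig = ⟨2 | 2⟩
  • {5,7}:  v_{5} + v_{7} = 2·v_{3}  ⟹  sig = ⟨2 | 2⟩
  • {6,7}:  v_{6} + v_{7} = 2·v_{0}  ⟹  sig = ⟨2 | 2⟩
  • {1,6}:  v_{1} + v_{6} = 3·v_{0}  ⟹  sig = ⟨2 | 3⟩
  • {2,7}:  v_{2} + v_{7} = 3·v_{3}  ⟹  sig = ⟨2 | 3⟩

Hence PRS(X_Σ) =
[⟨2 | 0⟩, ⟨2 | 0⟩, ⟨2 | 1⟩, ⟨2 | 1⟩, ⟨2 | 1⟩, ⟨2 | 1⟩, ⟨2 | 1⟩, ⟨2 | 1⟩, ⟨2 | 1⟩, ⟨2 | 1⟩, ⟨2 | 1⟩, ⟨2 | 1 1⟩, ⟨2 | 1 2⟩, ⟨2 | 2⟩, ⟨2 | 2⟩, ⟨2 | 2⟩, ⟨2 | 2⟩, ⟨2 | 2⟩, ⟨2 | 3⟩, ⟨2 | 3⟩]


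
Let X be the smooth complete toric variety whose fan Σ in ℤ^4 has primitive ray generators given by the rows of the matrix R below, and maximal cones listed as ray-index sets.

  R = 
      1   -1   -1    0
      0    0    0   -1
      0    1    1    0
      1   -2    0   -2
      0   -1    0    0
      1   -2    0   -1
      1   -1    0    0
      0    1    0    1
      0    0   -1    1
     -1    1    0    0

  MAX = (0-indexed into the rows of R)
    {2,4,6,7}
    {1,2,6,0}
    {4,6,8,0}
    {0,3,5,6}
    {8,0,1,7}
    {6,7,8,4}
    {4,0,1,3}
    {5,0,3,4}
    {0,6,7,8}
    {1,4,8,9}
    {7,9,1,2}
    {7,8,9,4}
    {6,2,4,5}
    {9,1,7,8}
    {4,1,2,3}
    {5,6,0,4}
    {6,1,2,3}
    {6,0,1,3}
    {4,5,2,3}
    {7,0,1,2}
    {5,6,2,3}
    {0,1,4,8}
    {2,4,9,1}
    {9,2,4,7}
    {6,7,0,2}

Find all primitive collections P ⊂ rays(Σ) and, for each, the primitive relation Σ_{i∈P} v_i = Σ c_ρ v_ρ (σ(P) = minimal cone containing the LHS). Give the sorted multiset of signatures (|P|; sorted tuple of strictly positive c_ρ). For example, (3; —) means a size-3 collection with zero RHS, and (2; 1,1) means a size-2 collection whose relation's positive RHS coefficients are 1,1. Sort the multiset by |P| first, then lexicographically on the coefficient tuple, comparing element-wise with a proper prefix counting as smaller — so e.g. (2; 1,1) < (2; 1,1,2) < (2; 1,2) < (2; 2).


19 minimal non-faces of Δ(Σ) (on 10 rays):

  P={6,9}:  v_{6} + v_{9} = 0 — sig = (2; —)
  P={1,5}:  v_{1} + v_{5} = v_{3} — sig = (2; 1)
  P={2,8}:  v_{2} + v_{8} = v_{7} — sig = (2; 1)
  P={5,7}:  v_{5} + v_{7} = v_{6} — sig = (2; 1)
  P={0,9}:  v_{0} + v_{9} = v_{1} + v_{8} — sig = (2; 1,1)
  P={3,7}:  v_{3} + v_{7} = v_{1} + v_{6} — sig = (2; 1,1)
  P={5,8}:  v_{5} + v_{8} = v_{0} + v_{4} — sig = (2; 1,1)
  P={5,9}:  v_{5} + v_{9} = v_{1} + v_{4} — sig = (2; 1,1)
  P={3,8}:  v_{3} + v_{8} = v_{0} + v_{1} + v_{4} — sig = (2; 1,1,1)
  P={3,9}:  v_{3} + v_{9} = 2·v_{1} + v_{4} — sig = (2; 1,2)
  P={1,4,7}:  v_{1} + v_{4} + v_{7} = 0 — sig = (3; —)
  P={0,2,4}:  v_{0} + v_{2} + v_{4} = v_{6} — sig = (3; 1)
  P={1,4,6}:  v_{1} + v_{4} + v_{6} = v_{5} — sig = (3; 1)
  P={1,6,8}:  v_{1} + v_{6} + v_{8} = v_{0} — sig = (3; 1)
  P={0,4,7}:  v_{0} + v_{4} + v_{7} = v_{6} + v_{8} — sig = (3; 1,1)
  P={1,6,7}:  v_{1} + v_{6} + v_{7} = v_{0} + v_{2} — sig = (3; 1,1)
  P={0,2,5}:  v_{0} + v_{2} + v_{5} = v_{1} + 2·v_{6} — sig = (3; 1,2)
  P={3,4,6}:  v_{3} + v_{4} + v_{6} = 2·v_{5} — sig = (3; 2)
  P={0,2,3}:  v_{0} + v_{2} + v_{3} = 2·v_{1} + 2·v_{6} — sig = (3; 2,2)

Hence PRS(X_Σ) =
[(2; —), (2; 1), (2; 1), (2; 1), (2; 1,1), (2; 1,1), (2; 1,1), (2; 1,1), (2; 1,1,1), (2; 1,2), (3; —), (3; 1), (3; 1), (3; 1), (3; 1,1), (3; 1,1), (3; 1,2), (3; 2), (3; 2,2)]


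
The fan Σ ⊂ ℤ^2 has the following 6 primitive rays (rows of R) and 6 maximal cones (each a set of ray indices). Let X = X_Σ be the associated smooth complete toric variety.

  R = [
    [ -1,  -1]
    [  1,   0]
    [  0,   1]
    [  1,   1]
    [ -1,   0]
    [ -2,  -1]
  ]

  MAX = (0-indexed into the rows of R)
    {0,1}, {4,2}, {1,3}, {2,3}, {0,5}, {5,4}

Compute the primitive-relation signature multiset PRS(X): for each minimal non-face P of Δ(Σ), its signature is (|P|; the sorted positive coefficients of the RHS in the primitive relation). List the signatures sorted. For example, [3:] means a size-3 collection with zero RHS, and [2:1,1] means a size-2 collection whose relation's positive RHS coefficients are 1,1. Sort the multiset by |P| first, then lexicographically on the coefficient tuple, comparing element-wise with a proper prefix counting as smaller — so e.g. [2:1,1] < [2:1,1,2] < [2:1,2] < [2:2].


Minimal non-faces — 9 found among 6 rays, 6 max cones:

  P = {0,3}:  v_{0} + v_{3} = 0  ⇒ sig = [2:]
  P = {1,4}:  v_{1} + v_{4} = 0  ⇒ sig = [2:]
  P = {0,2}:  v_{0} + v_{2} = v_{4}  ⇒ sig = [2:1]
  P = {0,4}:  v_{0} + v_{4} = v_{5}  ⇒ sig = [2:1]
  P = {1,2}:  v_{1} + v_{2} = v_{3}  ⇒ sig = [2:1]
  P = {1,5}:  v_{1} + v_{5} = v_{0}  ⇒ sig = [2:1]
  P = {3,4}:  v_{3} + v_{4} = v_{2}  ⇒ sig = [2:1]
  P = {3,5}:  v_{3} + v_{5} = v_{4}  ⇒ sig = [2:1]
  P = {2,5}:  v_{2} + v_{5} = 2·v_{4}  ⇒ sig = [2:2]

so the primitive-relation signature multiset is
[[2:], [2:], [2:1], [2:1], [2:1], [2:1], [2:1], [2:1], [2:2]]


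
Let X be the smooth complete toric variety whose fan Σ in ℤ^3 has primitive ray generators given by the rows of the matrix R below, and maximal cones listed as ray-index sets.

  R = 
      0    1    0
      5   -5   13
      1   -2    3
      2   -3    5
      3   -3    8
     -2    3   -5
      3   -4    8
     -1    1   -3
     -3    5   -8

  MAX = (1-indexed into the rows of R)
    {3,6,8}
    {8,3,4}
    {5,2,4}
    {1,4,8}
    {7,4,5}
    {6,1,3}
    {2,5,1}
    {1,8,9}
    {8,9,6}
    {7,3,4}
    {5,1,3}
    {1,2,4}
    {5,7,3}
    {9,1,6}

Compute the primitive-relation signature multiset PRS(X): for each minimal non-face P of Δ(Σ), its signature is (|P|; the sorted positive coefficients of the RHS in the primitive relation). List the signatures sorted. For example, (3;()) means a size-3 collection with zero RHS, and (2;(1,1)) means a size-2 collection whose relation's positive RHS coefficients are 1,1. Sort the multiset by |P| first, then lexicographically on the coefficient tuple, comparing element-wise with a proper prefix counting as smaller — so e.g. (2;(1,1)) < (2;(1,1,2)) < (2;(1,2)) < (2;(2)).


Primitive collections (20):

  {4,6}:  v_{4} + v_{6} = 0  →  sig = (2;())
  {1,7}:  v_{1} + v_{7} = v_{5}  →  sig = (2;(1))
  {3,9}:  v_{3} + v_{9} = v_{6}  →  sig = (2;(1))
  {7,8}:  v_{7} + v_{8} = v_{4}  →  sig = (2;(1))
  {7,9}:  v_{7} + v_{9} = v_{1}  →  sig = (2;(1))
  {2,3}:  v_{2} + v_{3} = v_{5} + v_{7}  →  sig = (2;(1,1))
  {2,6}:  v_{2} + v_{6} = v_{1} + v_{5}  →  sig = (2;(1,1))
  {4,9}:  v_{4} + v_{9} = v_{1} + v_{8}  →  sig = (2;(1,1))
  {5,8}:  v_{5} + v_{8} = v_{1} + v_{4}  →  sig = (2;(1,1))
  {6,7}:  v_{6} + v_{7} = v_{1} + v_{3}  →  sig = (2;(1,1))
  {2,7}:  v_{2} + v_{7} = v_{4} + 2·v_{5}  →  sig = (2;(1,2))
  {5,6}:  v_{5} + v_{6} = 2·v_{1} + v_{3}  →  sig = (2;(1,2))
  {2,9}:  v_{2} + v_{9} = 3·v_{1} + v_{4}  →  sig = (2;(1,3))
  {5,9}:  v_{5} + v_{9} = 2·v_{1}  →  sig = (2;(2))
  {2,8}:  v_{2} + v_{8} = 2·v_{1} + 2·v_{4}  →  sig = (2;(2,2))
  {1,3,8}:  v_{1} + v_{3} + v_{8} = 0  →  sig = (3;())
  {1,3,4}:  v_{1} + v_{3} + v_{4} = v_{7}  →  sig = (3;(1))
  {1,4,5}:  v_{1} + v_{4} + v_{5} = v_{2}  →  sig = (3;(1))
  {1,6,8}:  v_{1} + v_{6} + v_{8} = v_{9}  →  sig = (3;(1))
  {3,4,5}:  v_{3} + v_{4} + v_{5} = 2·v_{7}  →  sig = (3;(2))

so the primitive-relation signature multiset is
{ (2;()),  (2;(1)) ×4,  (2;(1,1)) ×5,  (2;(1,2)) ×2,  (2;(1,3)),  (2;(2)),  (2;(2,2)),  (3;()),  (3;(1)) ×3,  (3;(2)) }
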